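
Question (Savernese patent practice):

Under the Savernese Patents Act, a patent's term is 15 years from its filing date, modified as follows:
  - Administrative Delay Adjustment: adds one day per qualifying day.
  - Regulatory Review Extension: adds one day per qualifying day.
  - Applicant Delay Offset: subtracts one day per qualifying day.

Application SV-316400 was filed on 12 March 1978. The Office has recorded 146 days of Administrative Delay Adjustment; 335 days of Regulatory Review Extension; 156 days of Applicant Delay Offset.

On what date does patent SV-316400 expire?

January 31, 1994

Base term: filing date + 15 years → 12 March 1993.
Administrative Delay Adjustment: +146 days → 5 August 1993.
Regulatory Review Extension: +335 days → 6 July 1994.
Applicant Delay Offset: −156 days → 31 January 1994.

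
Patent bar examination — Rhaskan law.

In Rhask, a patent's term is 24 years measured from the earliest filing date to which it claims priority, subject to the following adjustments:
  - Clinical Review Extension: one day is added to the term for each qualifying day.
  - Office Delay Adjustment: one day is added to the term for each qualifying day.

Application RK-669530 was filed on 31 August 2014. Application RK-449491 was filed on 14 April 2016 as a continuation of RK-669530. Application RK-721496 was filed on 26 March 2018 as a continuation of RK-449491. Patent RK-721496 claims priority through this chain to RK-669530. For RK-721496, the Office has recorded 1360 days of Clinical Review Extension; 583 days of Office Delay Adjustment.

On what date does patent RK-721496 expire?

2043-12-26

Earliest priority filing: 31 August 2014.
Base term: 31 August 2014 + 24 years → 31 August 2038.
Clinical Review Extension: +1360 days → 22 May 2042.
Office Delay Adjustment: +583 days → 26 December 2043.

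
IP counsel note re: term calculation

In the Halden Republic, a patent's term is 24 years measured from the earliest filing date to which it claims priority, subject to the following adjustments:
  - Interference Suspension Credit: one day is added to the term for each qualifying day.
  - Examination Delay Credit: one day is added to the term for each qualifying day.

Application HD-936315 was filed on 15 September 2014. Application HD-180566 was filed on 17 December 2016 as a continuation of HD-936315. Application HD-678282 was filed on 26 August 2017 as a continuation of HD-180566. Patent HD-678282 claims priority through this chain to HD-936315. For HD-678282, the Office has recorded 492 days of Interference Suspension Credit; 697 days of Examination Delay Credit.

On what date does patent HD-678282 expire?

Earliest priority filing: 15 September 2014.
Base term: 15 September 2014 + 24 years → 15 September 2038.
Interference Suspension Credit: +492 days → 20 January 2040.
Examination Delay Credit: +697 days → 17 December 2041.

December 17, 2041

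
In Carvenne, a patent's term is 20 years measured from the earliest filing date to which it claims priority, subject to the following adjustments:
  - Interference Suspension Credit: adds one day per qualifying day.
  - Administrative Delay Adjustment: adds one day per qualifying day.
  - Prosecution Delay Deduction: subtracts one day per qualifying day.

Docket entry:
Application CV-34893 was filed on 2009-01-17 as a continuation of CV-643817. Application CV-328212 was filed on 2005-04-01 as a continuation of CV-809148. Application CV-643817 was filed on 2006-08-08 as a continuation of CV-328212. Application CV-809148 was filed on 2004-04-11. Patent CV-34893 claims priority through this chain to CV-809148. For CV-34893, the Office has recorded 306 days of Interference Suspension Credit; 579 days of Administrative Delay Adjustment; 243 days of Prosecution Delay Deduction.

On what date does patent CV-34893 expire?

2026-01-13

Earliest priority filing: 11 April 2004.
Base term: 11 April 2004 + 20 years → 11 April 2024.
Interference Suspension Credit: +306 days → 11 February 2025.
Administrative Delay Adjustment: +579 days → 13 September 2026.
Prosecution Delay Deduction: −243 days → 13 January 2026.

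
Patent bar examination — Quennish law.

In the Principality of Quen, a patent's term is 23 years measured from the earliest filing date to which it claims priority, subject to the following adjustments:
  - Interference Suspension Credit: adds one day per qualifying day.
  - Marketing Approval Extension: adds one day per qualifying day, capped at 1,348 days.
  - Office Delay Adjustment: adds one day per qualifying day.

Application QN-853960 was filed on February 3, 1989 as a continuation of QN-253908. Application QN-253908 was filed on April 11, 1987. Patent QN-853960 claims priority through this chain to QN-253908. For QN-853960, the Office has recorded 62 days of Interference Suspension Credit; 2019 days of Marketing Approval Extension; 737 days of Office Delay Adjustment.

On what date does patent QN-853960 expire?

Earliest priority filing: 11 April 1987.
Base term: 11 April 1987 + 23 years → 11 April 2010.
Interference Suspension Credit: +62 days → 12 June 2010.
Marketing Approval Extension: 2019 days claimed exceeds the 1348-day cap, so +1348 days → 19 February 2014.
Office Delay Adjustment: +737 days → 26 February 2016.

February 26, 2016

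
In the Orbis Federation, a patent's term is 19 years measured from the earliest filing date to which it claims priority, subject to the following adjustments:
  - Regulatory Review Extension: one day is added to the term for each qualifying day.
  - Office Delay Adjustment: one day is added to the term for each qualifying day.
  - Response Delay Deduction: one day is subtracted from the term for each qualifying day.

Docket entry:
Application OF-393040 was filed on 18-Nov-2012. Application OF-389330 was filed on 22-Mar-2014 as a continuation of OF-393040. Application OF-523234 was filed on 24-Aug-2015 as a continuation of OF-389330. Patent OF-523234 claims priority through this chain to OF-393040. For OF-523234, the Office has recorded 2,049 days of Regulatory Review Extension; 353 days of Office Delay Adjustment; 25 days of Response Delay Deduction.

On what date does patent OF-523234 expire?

Earliest priority filing: 18 November 2012.
Base term: 18 November 2012 + 19 years → 18 November 2031.
Regulatory Review Extension: +2049 days → 28 June 2037.
Office Delay Adjustment: +353 days → 16 June 2038.
Response Delay Deduction: −25 days → 22 May 2038.

2038-05-22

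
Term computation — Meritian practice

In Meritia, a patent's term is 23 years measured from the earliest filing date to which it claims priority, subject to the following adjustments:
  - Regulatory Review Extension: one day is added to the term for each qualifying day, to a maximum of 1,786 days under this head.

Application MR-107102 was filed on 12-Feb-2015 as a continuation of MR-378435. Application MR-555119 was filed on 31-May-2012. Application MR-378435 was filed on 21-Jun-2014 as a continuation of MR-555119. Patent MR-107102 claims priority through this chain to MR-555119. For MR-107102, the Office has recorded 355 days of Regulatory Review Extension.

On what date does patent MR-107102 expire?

Earliest priority filing: 31 May 2012.
Base term: 31 May 2012 + 23 years → 31 May 2035.
Regulatory Review Extension: 355 days (within the 1786-day cap) → +355 days → 20 May 2036.

May 20, 2036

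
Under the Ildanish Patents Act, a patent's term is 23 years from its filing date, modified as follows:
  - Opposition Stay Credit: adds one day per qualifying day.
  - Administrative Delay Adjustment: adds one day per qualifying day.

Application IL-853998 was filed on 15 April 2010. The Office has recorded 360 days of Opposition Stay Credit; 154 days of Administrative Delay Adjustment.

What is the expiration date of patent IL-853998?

2034-09-11

Base term: filing date + 23 years → 15 April 2033.
Opposition Stay Credit: +360 days → 10 April 2034.
Administrative Delay Adjustment: +154 days → 11 September 2034.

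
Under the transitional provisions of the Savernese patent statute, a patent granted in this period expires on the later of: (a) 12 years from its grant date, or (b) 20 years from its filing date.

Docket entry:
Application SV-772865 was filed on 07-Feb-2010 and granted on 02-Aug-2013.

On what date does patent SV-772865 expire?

February 7, 2030

(a) grant + 12 years → 2 August 2025.
(b) filing + 20 years → 7 February 2030.
Later of the two: 7 February 2030.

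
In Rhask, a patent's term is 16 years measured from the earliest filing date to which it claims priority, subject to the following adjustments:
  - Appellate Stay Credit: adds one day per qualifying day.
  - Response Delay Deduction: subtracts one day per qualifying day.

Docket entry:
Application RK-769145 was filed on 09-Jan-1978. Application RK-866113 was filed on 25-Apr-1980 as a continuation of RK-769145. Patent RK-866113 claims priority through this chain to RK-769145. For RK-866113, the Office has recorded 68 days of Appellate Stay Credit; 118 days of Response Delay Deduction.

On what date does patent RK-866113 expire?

November 20, 1993

Earliest priority filing: 9 January 1978.
Base term: 9 January 1978 + 16 years → 9 January 1994.
Appellate Stay Credit: +68 days → 18 March 1994.
Response Delay Deduction: −118 days → 20 November 1993.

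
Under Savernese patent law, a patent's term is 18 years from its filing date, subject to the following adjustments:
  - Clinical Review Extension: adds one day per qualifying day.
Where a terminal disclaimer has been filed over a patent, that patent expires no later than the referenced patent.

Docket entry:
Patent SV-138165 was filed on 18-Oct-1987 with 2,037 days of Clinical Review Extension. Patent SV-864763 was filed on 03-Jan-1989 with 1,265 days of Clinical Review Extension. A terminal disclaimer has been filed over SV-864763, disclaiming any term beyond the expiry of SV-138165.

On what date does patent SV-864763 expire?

June 21, 2010

Natural term of SV-864763:
  Base: filing + 18 years → 3 January 2007.
  Clinical Review Extension: +1265 days → 21 June 2010.
Expiry of referenced patent SV-138165:
  Base: filing + 18 years → 18 October 2005.
  Clinical Review Extension: +2037 days → 17 May 2011.
Terminal disclaimer: SV-864763 expires on the earlier of 21 June 2010 and 17 May 2011.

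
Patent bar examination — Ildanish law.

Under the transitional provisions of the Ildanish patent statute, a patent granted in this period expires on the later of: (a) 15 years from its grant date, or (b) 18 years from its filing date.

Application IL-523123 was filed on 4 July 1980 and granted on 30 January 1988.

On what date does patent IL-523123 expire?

(a) grant + 15 years → 30 January 2003.
(b) filing + 18 years → 4 July 1998.
Later of the two: 30 January 2003.

January 30, 2003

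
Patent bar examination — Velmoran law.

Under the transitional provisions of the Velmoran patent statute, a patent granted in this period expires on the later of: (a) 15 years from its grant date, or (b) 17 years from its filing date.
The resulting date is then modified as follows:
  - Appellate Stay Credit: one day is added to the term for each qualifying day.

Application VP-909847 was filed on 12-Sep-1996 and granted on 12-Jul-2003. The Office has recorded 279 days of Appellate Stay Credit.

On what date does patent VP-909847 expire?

April 17, 2019

(a) grant + 15 years → 12 July 2018.
(b) filing + 17 years → 12 September 2013.
Later of the two: 12 July 2018.
Appellate Stay Credit: +279 days → 17 April 2019.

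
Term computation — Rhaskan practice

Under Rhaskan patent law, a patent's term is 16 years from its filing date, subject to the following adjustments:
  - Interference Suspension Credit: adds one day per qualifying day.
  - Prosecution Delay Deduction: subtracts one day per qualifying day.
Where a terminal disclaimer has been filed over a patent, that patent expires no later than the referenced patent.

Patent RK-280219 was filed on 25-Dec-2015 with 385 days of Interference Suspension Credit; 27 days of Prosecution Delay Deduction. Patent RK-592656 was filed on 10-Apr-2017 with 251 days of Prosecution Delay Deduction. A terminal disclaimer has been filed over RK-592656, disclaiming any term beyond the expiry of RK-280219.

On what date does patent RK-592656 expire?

Natural term of RK-592656:
  Base: filing + 16 years → 10 April 2033.
  Prosecution Delay Deduction: −251 days → 2 August 2032.
Expiry of referenced patent RK-280219:
  Base: filing + 16 years → 25 December 2031.
  Interference Suspension Credit: +385 days → 13 January 2033.
  Prosecution Delay Deduction: −27 days → 17 December 2032.
Terminal disclaimer: RK-592656 expires on the earlier of 2 August 2032 and 17 December 2032.

August 2, 2032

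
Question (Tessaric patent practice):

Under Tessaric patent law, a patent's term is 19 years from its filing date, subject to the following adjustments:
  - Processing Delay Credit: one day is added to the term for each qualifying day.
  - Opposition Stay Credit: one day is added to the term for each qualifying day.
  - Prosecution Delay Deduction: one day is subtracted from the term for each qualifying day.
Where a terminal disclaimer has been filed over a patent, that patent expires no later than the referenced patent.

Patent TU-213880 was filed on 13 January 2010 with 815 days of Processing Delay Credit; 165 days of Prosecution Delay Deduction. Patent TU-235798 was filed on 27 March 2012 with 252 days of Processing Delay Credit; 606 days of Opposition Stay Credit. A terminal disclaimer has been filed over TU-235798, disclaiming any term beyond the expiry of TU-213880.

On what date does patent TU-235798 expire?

Natural term of TU-235798:
  Base: filing + 19 years → 27 March 2031.
  Processing Delay Credit: +252 days → 4 December 2031.
  Opposition Stay Credit: +606 days → 1 August 2033.
Expiry of referenced patent TU-213880:
  Base: filing + 19 years → 13 January 2029.
  Processing Delay Credit: +815 days → 8 April 2031.
  Prosecution Delay Deduction: −165 days → 25 October 2030.
Terminal disclaimer: TU-235798 expires on the earlier of 1 August 2033 and 25 October 2030.

2030-10-25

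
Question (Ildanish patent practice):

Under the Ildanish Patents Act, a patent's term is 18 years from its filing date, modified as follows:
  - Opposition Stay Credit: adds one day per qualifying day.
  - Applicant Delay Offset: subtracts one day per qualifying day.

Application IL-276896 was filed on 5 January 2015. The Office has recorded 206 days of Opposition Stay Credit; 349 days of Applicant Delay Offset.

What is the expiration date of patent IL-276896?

August 15, 2032

Base term: filing date + 18 years → 5 January 2033.
Opposition Stay Credit: +206 days → 30 July 2033.
Applicant Delay Offset: −349 days → 15 August 2032.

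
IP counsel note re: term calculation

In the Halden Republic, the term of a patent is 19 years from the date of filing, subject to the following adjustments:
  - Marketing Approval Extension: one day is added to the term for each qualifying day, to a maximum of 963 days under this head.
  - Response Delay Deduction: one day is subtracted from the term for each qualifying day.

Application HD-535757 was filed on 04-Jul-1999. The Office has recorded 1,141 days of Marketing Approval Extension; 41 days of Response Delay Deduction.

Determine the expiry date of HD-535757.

January 11, 2021

Base term: filing date + 19 years → 4 July 2018.
Marketing Approval Extension: 1141 days claimed exceeds the 963-day cap, so +963 days → 21 February 2021.
Response Delay Deduction: −41 days → 11 January 2021.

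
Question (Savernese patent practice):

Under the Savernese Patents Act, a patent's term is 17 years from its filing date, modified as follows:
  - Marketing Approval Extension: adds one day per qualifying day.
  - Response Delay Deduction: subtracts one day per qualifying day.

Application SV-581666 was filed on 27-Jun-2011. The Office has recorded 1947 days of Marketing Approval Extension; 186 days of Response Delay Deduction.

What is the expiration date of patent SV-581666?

Base term: filing date + 17 years → 27 June 2028.
Marketing Approval Extension: +1947 days → 26 October 2033.
Response Delay Deduction: −186 days → 23 April 2033.

2033-04-23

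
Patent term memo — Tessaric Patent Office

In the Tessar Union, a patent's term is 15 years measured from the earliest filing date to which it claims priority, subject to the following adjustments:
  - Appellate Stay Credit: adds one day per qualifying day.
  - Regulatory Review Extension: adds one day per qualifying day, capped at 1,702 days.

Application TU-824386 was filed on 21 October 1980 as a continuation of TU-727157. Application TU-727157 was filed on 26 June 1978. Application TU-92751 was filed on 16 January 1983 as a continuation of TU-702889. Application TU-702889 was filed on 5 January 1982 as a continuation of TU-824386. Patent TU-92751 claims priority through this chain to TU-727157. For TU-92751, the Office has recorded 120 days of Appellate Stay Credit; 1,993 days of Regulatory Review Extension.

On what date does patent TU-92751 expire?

June 22, 1998

Earliest priority filing: 26 June 1978.
Base term: 26 June 1978 + 15 years → 26 June 1993.
Appellate Stay Credit: +120 days → 24 October 1993.
Regulatory Review Extension: 1993 days claimed exceeds the 1702-day cap, so +1702 days → 22 June 1998.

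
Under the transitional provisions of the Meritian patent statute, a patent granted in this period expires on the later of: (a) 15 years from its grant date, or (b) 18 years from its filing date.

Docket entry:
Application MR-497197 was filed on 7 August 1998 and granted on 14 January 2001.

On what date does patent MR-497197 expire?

2016-08-07

(a) grant + 15 years → 14 January 2016.
(b) filing + 18 years → 7 August 2016.
Later of the two: 7 August 2016.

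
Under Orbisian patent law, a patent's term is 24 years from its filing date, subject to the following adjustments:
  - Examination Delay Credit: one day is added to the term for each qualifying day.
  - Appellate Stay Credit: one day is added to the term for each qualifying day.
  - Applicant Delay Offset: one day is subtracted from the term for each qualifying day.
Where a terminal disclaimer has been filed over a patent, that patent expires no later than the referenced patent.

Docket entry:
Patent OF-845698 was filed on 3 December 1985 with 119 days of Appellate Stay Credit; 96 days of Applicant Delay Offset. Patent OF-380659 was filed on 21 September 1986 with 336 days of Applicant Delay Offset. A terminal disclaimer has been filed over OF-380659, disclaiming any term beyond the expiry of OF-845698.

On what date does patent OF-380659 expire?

Natural term of OF-380659:
  Base: filing + 24 years → 21 September 2010.
  Applicant Delay Offset: −336 days → 20 October 2009.
Expiry of referenced patent OF-845698:
  Base: filing + 24 years → 3 December 2009.
  Appellate Stay Credit: +119 days → 1 April 2010.
  Applicant Delay Offset: −96 days → 26 December 2009.
Terminal disclaimer: OF-380659 expires on the earlier of 20 October 2009 and 26 December 2009.

2009-10-20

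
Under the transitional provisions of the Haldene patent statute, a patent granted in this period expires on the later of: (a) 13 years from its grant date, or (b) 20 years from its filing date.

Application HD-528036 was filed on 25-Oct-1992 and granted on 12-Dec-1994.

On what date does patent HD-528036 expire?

2012-10-25

(a) grant + 13 years → 12 December 2007.
(b) filing + 20 years → 25 October 2012.
Later of the two: 25 October 2012.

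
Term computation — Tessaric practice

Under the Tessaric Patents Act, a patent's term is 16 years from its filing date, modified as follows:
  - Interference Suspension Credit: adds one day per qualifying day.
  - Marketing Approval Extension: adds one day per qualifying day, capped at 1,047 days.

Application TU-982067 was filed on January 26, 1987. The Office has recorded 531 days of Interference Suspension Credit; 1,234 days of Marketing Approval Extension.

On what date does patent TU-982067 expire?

Base term: filing date + 16 years → 26 January 2003.
Interference Suspension Credit: +531 days → 10 July 2004.
Marketing Approval Extension: 1234 days claimed exceeds the 1047-day cap, so +1047 days → 23 May 2007.

May 23, 2007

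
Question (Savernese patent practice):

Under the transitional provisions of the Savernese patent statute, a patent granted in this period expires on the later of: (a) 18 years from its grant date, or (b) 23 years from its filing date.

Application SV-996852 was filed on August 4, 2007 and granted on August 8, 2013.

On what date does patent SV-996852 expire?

2031-08-08

(a) grant + 18 years → 8 August 2031.
(b) filing + 23 years → 4 August 2030.
Later of the two: 8 August 2031.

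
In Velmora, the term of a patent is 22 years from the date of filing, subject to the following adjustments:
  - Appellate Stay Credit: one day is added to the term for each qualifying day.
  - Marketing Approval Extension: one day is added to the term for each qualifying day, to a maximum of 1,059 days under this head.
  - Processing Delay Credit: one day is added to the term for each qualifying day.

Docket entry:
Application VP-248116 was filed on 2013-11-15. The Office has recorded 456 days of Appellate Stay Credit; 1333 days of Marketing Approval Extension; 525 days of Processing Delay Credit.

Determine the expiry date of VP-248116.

Base term: filing date + 22 years → 15 November 2035.
Appellate Stay Credit: +456 days → 13 February 2037.
Marketing Approval Extension: 1333 days claimed exceeds the 1059-day cap, so +1059 days → 8 January 2040.
Processing Delay Credit: +525 days → 16 June 2041.

2041-06-16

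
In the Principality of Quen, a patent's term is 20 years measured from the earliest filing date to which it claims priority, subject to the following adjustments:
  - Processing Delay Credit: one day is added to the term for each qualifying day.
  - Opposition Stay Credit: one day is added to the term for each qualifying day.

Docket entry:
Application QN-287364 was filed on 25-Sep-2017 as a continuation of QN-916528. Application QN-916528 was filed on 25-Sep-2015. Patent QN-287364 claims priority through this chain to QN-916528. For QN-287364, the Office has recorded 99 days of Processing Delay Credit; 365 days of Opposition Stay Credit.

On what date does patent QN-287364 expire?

January 1, 2037

Earliest priority filing: 25 September 2015.
Base term: 25 September 2015 + 20 years → 25 September 2035.
Processing Delay Credit: +99 days → 2 January 2036.
Opposition Stay Credit: +365 days → 1 January 2037.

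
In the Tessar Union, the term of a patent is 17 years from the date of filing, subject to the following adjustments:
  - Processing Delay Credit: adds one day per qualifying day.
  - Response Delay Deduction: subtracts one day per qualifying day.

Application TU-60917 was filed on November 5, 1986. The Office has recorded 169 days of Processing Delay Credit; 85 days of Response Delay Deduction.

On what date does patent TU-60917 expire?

January 28, 2004

Base term: filing date + 17 years → 5 November 2003.
Processing Delay Credit: +169 days → 22 April 2004.
Response Delay Deduction: −85 days → 28 January 2004.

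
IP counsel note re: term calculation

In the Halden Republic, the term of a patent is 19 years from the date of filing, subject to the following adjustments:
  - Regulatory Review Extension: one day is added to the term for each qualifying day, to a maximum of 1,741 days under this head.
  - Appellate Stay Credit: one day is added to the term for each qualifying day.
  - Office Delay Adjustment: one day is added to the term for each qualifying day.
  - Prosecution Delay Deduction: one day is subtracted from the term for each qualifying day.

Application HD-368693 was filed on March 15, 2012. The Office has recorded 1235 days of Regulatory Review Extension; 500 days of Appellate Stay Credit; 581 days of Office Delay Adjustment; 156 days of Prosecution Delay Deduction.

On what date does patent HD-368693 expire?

2037-02-11

Base term: filing date + 19 years → 15 March 2031.
Regulatory Review Extension: 1235 days (within the 1741-day cap) → +1235 days → 1 August 2034.
Appellate Stay Credit: +500 days → 14 December 2035.
Office Delay Adjustment: +581 days → 17 July 2037.
Prosecution Delay Deduction: −156 days → 11 February 2037.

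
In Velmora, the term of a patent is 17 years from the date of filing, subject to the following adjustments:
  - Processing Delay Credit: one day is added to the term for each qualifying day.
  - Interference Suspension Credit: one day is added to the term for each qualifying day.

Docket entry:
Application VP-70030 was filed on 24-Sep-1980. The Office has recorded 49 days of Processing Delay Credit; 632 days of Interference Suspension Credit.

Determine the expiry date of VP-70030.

Base term: filing date + 17 years → 24 September 1997.
Processing Delay Credit: +49 days → 12 November 1997.
Interference Suspension Credit: +632 days → 6 August 1999.

1999-08-06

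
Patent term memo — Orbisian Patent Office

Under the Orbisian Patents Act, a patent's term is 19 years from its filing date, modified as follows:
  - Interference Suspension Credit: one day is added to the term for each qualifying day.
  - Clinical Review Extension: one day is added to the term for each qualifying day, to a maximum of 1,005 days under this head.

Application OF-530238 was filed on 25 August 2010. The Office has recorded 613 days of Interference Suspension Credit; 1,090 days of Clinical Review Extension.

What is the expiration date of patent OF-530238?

Base term: filing date + 19 years → 25 August 2029.
Interference Suspension Credit: +613 days → 30 April 2031.
Clinical Review Extension: 1090 days claimed exceeds the 1005-day cap, so +1005 days → 29 January 2034.

2034-01-29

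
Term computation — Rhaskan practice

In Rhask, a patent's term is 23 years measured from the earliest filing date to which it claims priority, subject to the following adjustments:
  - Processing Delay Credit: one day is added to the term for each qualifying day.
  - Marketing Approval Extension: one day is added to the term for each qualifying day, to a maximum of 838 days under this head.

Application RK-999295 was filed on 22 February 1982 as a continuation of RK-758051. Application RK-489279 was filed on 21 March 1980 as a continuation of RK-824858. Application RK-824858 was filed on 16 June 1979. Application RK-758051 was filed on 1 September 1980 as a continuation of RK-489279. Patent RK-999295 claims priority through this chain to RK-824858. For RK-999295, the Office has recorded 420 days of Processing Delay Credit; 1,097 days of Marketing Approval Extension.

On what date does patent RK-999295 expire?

November 25, 2005

Earliest priority filing: 16 June 1979.
Base term: 16 June 1979 + 23 years → 16 June 2002.
Processing Delay Credit: +420 days → 10 August 2003.
Marketing Approval Extension: 1097 days claimed exceeds the 838-day cap, so +838 days → 25 November 2005.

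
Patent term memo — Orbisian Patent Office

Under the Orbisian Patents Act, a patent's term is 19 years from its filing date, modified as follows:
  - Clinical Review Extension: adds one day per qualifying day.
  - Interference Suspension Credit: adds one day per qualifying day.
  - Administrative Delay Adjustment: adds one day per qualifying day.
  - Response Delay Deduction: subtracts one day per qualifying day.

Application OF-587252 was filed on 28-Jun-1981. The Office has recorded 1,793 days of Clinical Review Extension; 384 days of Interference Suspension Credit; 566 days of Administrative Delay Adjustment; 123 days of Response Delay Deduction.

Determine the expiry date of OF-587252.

Base term: filing date + 19 years → 28 June 2000.
Clinical Review Extension: +1793 days → 26 May 2005.
Interference Suspension Credit: +384 days → 14 June 2006.
Administrative Delay Adjustment: +566 days → 1 January 2008.
Response Delay Deduction: −123 days → 31 August 2007.

August 31, 2007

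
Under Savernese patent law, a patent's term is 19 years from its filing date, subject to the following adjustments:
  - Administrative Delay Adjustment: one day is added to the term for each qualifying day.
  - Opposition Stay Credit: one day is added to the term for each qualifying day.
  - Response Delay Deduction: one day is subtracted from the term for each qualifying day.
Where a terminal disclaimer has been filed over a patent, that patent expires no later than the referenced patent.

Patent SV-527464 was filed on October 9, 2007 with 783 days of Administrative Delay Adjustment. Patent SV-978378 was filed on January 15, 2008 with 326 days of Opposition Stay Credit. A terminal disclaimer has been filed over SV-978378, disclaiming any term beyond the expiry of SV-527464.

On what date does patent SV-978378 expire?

December 7, 2027

Natural term of SV-978378:
  Base: filing + 19 years → 15 January 2027.
  Opposition Stay Credit: +326 days → 7 December 2027.
Expiry of referenced patent SV-527464:
  Base: filing + 19 years → 9 October 2026.
  Administrative Delay Adjustment: +783 days → 30 November 2028.
Terminal disclaimer: SV-978378 expires on the earlier of 7 December 2027 and 30 November 2028.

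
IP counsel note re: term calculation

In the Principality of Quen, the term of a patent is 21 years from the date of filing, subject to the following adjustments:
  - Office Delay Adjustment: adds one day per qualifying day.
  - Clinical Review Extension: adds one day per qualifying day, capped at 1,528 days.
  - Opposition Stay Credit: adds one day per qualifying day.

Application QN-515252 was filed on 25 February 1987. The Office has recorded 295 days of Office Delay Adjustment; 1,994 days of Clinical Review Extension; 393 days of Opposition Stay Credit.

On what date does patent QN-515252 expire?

Base term: filing date + 21 years → 25 February 2008.
Office Delay Adjustment: +295 days → 16 December 2008.
Clinical Review Extension: 1994 days claimed exceeds the 1528-day cap, so +1528 days → 21 February 2013.
Opposition Stay Credit: +393 days → 21 March 2014.

2014-03-21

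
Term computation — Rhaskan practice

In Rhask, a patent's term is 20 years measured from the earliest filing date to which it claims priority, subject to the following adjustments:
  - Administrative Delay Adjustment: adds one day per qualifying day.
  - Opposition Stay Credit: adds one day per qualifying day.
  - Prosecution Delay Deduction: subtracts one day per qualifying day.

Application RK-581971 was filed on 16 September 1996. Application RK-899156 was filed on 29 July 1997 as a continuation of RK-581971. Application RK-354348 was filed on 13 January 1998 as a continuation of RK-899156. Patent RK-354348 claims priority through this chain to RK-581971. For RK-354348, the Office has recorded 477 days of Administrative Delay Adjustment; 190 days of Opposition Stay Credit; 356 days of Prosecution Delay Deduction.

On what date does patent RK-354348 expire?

Earliest priority filing: 16 September 1996.
Base term: 16 September 1996 + 20 years → 16 September 2016.
Administrative Delay Adjustment: +477 days → 6 January 2018.
Opposition Stay Credit: +190 days → 15 July 2018.
Prosecution Delay Deduction: −356 days → 24 July 2017.

July 24, 2017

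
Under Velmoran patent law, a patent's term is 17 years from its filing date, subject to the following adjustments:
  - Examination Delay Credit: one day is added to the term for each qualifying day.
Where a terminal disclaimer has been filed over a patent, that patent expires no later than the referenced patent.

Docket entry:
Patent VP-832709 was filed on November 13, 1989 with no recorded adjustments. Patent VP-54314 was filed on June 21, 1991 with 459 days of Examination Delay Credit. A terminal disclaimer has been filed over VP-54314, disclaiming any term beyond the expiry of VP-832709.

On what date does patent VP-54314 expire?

Natural term of VP-54314:
  Base: filing + 17 years → 21 June 2008.
  Examination Delay Credit: +459 days → 23 September 2009.
Expiry of referenced patent VP-832709:
  Base: filing + 17 years → 13 November 2006.
Terminal disclaimer: VP-54314 expires on the earlier of 23 September 2009 and 13 November 2006.

2006-11-13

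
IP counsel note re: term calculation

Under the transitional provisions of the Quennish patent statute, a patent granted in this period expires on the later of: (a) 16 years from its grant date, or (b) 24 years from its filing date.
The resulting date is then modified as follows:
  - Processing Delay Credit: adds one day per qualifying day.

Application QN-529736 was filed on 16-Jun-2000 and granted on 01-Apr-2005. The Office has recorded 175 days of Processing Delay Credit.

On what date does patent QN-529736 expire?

(a) grant + 16 years → 1 April 2021.
(b) filing + 24 years → 16 June 2024.
Later of the two: 16 June 2024.
Processing Delay Credit: +175 days → 8 December 2024.

2024-12-08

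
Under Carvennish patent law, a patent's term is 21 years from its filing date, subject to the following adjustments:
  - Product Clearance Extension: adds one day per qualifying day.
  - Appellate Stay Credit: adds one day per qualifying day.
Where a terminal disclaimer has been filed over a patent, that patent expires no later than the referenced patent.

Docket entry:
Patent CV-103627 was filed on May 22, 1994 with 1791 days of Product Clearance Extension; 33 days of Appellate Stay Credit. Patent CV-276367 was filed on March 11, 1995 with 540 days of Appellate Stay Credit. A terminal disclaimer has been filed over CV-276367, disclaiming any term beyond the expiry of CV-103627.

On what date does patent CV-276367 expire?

September 2, 2017

Natural term of CV-276367:
  Base: filing + 21 years → 11 March 2016.
  Appellate Stay Credit: +540 days → 2 September 2017.
Expiry of referenced patent CV-103627:
  Base: filing + 21 years → 22 May 2015.
  Product Clearance Extension: +1791 days → 16 April 2020.
  Appellate Stay Credit: +33 days → 19 May 2020.
Terminal disclaimer: CV-276367 expires on the earlier of 2 September 2017 and 19 May 2020.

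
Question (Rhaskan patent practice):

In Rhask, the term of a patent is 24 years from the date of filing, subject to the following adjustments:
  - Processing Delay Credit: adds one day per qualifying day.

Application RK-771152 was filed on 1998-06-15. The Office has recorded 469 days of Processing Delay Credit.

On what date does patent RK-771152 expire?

September 27, 2023

Base term: filing date + 24 years → 15 June 2022.
Processing Delay Credit: +469 days → 27 September 2023.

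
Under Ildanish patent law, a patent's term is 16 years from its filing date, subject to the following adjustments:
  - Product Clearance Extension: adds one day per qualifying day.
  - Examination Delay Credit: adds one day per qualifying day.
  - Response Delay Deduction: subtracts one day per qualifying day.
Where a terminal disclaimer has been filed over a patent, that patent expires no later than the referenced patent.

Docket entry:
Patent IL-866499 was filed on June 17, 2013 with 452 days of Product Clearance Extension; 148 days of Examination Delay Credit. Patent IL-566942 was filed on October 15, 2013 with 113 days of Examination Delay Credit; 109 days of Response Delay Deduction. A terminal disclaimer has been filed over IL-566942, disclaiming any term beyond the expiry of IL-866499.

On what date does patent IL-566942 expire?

2029-10-19

Natural term of IL-566942:
  Base: filing + 16 years → 15 October 2029.
  Examination Delay Credit: +113 days → 5 February 2030.
  Response Delay Deduction: −109 days → 19 October 2029.
Expiry of referenced patent IL-866499:
  Base: filing + 16 years → 17 June 2029.
  Product Clearance Extension: +452 days → 12 September 2030.
  Examination Delay Credit: +148 days → 7 February 2031.
Terminal disclaimer: IL-566942 expires on the earlier of 19 October 2029 and 7 February 2031.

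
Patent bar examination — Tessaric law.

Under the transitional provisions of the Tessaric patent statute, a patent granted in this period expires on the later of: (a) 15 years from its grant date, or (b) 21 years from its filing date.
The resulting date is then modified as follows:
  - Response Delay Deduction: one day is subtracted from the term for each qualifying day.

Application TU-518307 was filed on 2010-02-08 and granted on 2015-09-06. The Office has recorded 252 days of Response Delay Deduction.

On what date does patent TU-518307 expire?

June 1, 2030

(a) grant + 15 years → 6 September 2030.
(b) filing + 21 years → 8 February 2031.
Later of the two: 8 February 2031.
Response Delay Deduction: −252 days → 1 June 2030.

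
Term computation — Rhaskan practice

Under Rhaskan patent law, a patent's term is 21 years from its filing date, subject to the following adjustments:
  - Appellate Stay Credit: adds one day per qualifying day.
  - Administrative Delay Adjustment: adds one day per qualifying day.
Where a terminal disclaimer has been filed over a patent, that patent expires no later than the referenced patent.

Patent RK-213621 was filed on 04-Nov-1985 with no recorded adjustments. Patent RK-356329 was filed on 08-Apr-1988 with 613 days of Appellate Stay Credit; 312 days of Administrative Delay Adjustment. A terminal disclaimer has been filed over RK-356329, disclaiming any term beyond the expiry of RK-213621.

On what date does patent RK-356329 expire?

2006-11-04

Natural term of RK-356329:
  Base: filing + 21 years → 8 April 2009.
  Appellate Stay Credit: +613 days → 12 December 2010.
  Administrative Delay Adjustment: +312 days → 20 October 2011.
Expiry of referenced patent RK-213621:
  Base: filing + 21 years → 4 November 2006.
Terminal disclaimer: RK-356329 expires on the earlier of 20 October 2011 and 4 November 2006.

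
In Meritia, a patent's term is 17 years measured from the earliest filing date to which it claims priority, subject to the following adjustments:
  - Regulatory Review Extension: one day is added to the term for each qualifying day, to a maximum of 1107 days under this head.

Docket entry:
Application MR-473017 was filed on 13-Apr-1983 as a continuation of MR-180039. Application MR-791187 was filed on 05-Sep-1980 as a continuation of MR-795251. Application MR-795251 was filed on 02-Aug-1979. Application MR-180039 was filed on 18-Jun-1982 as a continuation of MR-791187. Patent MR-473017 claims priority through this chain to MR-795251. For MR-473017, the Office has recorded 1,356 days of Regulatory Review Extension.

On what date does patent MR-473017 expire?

August 14, 1999

Earliest priority filing: 2 August 1979.
Base term: 2 August 1979 + 17 years → 2 August 1996.
Regulatory Review Extension: 1356 days claimed exceeds the 1107-day cap, so +1107 days → 14 August 1999.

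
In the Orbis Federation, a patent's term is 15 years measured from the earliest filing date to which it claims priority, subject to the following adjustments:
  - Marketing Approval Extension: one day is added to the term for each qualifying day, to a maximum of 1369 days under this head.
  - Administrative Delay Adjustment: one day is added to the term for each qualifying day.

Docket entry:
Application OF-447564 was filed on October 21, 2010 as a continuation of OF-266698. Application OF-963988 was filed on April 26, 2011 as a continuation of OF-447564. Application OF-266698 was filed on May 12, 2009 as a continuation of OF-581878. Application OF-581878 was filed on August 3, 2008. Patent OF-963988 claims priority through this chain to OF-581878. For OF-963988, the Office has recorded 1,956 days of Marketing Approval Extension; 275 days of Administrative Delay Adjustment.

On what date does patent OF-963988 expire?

Earliest priority filing: 3 August 2008.
Base term: 3 August 2008 + 15 years → 3 August 2023.
Marketing Approval Extension: 1956 days claimed exceeds the 1369-day cap, so +1369 days → 3 May 2027.
Administrative Delay Adjustment: +275 days → 2 February 2028.

February 2, 2028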